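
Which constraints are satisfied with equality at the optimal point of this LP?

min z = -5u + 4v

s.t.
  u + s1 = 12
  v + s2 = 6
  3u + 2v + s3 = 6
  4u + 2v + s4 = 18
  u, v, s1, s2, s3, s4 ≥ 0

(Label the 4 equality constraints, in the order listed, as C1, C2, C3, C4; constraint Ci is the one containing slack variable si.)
Optimal: u = 2, v = 0
Slack at optimum:
  C1: slack = 10
  C2: slack = 6
  C3: slack = 0 (binding)
  C4: slack = 10
  u ≥ 0: u = 2
  v ≥ 0: v = 0 (binding)
Binding constraints: C3, v ≥ 0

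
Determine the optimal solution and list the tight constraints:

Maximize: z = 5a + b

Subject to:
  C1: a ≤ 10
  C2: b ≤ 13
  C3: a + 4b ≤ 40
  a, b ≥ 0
Optimal: a = 10, b = 7.5
Binding: C1, C3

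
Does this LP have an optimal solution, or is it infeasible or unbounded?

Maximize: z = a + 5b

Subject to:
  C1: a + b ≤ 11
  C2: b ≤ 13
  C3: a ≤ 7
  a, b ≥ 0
The point (0, 11) satisfies every constraint, so the LP is feasible; the constraints give a ≤ 7 and b ≤ 13, which with a, b ≥ 0 keep the feasible region inside a bounded box. A feasible, bounded LP attains a finite optimum at a vertex.

Evaluating z = a + 5b at each vertex:
  (0, 0): z = 0
  (7, 0): z = 7
  (7, 4): z = 27
  (0, 11): z = 55

The LP has an optimal solution: (0, 11) with z = 55.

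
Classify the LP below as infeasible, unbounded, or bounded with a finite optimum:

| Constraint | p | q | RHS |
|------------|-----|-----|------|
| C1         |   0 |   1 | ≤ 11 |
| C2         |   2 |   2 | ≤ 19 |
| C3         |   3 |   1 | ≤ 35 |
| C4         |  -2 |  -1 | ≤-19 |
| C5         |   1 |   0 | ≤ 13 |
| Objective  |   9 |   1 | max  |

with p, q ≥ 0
The point (9.5, 0) satisfies every constraint, so the LP is feasible; the constraints give p ≤ 13 and q ≤ 11, which with p, q ≥ 0 keep the feasible region inside a bounded box. A feasible, bounded LP attains a finite optimum at a vertex.

Evaluating z = 9p + q at each vertex:
  (9.5, 0): z = 85.5

The LP has an optimal solution: (9.5, 0) with z = 85.5.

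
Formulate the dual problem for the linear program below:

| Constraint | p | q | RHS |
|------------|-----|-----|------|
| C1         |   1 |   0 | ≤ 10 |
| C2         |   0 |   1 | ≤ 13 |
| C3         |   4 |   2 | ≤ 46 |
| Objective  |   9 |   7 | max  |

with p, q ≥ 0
Minimize: z = 10y1 + 13y2 + 46y3

Subject to:
  C1: -y1 - 4y3 ≤ -9
  C2: -y2 - 2y3 ≤ -7
  y1, y2, y3 ≥ 0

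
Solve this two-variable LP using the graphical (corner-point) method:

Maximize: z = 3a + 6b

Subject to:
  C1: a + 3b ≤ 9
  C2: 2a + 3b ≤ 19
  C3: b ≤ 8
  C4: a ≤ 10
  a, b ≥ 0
a = 9, b = 0, z = 27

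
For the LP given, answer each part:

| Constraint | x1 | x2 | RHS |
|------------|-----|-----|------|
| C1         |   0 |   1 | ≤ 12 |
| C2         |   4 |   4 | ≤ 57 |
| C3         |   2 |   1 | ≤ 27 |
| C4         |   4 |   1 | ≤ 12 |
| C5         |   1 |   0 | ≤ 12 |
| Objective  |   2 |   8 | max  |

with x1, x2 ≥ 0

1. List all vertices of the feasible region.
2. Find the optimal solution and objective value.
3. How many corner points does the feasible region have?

1. (0, 0), (3, 0), (0, 12)
2. x1 = 0, x2 = 12, z = 96
3. 3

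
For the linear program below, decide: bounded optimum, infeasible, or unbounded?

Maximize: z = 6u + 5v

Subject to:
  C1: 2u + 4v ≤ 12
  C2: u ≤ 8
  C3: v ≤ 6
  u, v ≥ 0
The point (6, 0) satisfies every constraint, so the LP is feasible; the constraints give u ≤ 8 and v ≤ 6, which with u, v ≥ 0 keep the feasible region inside a bounded box. A feasible, bounded LP attains a finite optimum at a vertex.

Bounded optimum: z* = 36 at (6, 0).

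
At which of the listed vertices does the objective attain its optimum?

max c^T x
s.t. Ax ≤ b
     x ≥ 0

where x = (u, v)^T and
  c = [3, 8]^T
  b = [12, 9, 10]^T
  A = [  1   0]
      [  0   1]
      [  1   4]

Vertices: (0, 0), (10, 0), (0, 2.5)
(10, 0) with z = 30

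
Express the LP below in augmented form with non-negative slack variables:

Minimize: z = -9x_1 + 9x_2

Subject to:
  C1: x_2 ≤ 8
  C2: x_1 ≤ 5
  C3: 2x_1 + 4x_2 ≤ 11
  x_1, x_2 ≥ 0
min z = -9x_1 + 9x_2

s.t.
  x_2 + s1 = 8
  x_1 + s2 = 5
  2x_1 + 4x_2 + s3 = 11
  x_1, x_2, s1, s2, s3 ≥ 0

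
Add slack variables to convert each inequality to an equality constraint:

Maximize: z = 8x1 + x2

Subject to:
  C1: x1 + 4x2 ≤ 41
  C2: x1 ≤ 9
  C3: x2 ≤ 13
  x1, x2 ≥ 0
max z = 8x1 + x2

s.t.
  x1 + 4x2 + s1 = 41
  x1 + s2 = 9
  x2 + s3 = 13
  x1, x2, s1, s2, s3 ≥ 0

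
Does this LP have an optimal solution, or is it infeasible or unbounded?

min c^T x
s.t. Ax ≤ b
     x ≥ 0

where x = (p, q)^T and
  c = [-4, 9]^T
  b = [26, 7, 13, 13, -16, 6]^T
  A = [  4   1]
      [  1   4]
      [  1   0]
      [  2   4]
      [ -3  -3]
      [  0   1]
The point (6.5, 0) satisfies every constraint, so the LP is feasible; the constraints give p ≤ 13 and q ≤ 6, which with p, q ≥ 0 keep the feasible region inside a bounded box. A feasible, bounded LP attains a finite optimum at a vertex.

Feasible with finite optimum z* = -26 at (6.5, 0).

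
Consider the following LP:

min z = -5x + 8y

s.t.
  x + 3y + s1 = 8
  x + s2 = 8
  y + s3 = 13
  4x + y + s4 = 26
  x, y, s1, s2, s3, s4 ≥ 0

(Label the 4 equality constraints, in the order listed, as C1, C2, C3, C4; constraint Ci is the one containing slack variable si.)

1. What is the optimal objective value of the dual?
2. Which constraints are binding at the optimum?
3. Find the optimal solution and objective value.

1. -32.5 (by strong duality, equal to the primal optimum)
2. C4, y ≥ 0
3. x = 6.5, y = 0, z = -32.5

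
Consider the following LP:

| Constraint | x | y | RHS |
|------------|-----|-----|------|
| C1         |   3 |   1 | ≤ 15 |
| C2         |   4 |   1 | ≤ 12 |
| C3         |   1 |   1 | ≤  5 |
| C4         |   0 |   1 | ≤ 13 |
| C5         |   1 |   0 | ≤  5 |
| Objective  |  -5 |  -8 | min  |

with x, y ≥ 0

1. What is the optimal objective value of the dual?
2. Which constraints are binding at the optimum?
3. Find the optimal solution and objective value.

1. -40 (by strong duality, equal to the primal optimum)
2. C3, x ≥ 0
3. x = 0, y = 5, z = -40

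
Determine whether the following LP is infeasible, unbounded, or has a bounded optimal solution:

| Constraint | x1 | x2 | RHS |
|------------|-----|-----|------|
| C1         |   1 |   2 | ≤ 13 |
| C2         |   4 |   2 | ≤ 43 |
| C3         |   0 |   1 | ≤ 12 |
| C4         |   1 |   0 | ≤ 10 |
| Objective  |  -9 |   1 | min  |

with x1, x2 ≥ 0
The point (10, 0) satisfies every constraint, so the LP is feasible; the constraints give x1 ≤ 10 and x2 ≤ 12, which with x1, x2 ≥ 0 keep the feasible region inside a bounded box. A feasible, bounded LP attains a finite optimum at a vertex.

Bounded optimum: z* = -90 at (10, 0).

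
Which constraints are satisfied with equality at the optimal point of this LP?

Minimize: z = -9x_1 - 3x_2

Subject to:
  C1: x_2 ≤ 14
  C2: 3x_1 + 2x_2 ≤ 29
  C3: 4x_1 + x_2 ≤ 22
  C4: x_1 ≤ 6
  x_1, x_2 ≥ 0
Optimal: x_1 = 3, x_2 = 10
Slack at optimum:
  C1: slack = 4
  C2: slack = 0 (binding)
  C3: slack = 0 (binding)
  C4: slack = 3
  x_1 ≥ 0: x_1 = 3
  x_2 ≥ 0: x_2 = 10
Binding constraints: C2, C3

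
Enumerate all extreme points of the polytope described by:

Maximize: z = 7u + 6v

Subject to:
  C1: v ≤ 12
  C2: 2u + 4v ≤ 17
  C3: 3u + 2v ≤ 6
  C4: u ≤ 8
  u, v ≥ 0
Each vertex is the intersection of two constraint boundaries that also satisfies all remaining constraints:
  u = 0 and v = 0 → (0, 0)
  3u + 2v = 6 and v = 0 → (2, 0)
  3u + 2v = 6 and u = 0 → (0, 3)

Vertices: (0, 0), (2, 0), (0, 3)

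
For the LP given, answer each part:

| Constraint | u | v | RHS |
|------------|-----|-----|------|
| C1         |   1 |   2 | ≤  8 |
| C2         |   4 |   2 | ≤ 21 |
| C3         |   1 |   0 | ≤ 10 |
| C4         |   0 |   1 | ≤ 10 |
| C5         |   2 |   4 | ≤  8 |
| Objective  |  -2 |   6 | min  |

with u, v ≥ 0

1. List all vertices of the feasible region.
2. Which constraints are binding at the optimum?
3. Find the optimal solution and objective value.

1. (0, 0), (4, 0), (0, 2)
2. C5, v ≥ 0
3. u = 4, v = 0, z = -8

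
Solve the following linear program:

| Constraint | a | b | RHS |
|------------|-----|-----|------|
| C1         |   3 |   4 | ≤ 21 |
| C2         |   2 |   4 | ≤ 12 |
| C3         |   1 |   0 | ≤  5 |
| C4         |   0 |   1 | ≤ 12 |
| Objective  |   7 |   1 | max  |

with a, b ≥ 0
Each vertex is the intersection of two constraint boundaries that also satisfies all remaining constraints:
  a = 0 and b = 0 → (0, 0)
  a = 5 and b = 0 → (5, 0)
  2a + 4b = 12 and a = 5 → (5, 0.5)
  2a + 4b = 12 and a = 0 → (0, 3)

Evaluating z = 7a + b at each vertex:
  (0, 0): z = 0
  (5, 0): z = 35
  (5, 0.5): z = 35.5
  (0, 3): z = 3

The maximum is at (5, 0.5) with z = 35.5.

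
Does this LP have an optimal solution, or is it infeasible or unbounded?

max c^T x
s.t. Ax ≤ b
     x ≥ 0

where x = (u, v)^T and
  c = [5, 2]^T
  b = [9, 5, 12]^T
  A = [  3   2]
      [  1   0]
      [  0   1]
The point (3, 0) satisfies every constraint, so the LP is feasible; the constraints give u ≤ 5 and v ≤ 12, which with u, v ≥ 0 keep the feasible region inside a bounded box. A feasible, bounded LP attains a finite optimum at a vertex.

Evaluating z = 5u + 2v at each vertex:
  (0, 0): z = 0
  (3, 0): z = 15
  (0, 4.5): z = 9

The LP has an optimal solution: (3, 0) with z = 15.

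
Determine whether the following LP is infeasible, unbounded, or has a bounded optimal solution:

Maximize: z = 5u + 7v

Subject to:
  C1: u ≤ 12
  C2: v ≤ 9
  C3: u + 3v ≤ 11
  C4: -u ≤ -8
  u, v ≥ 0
The point (11, 0) satisfies every constraint, so the LP is feasible; the constraints give u ≤ 12 and v ≤ 9, which with u, v ≥ 0 keep the feasible region inside a bounded box. A feasible, bounded LP attains a finite optimum at a vertex.

Evaluating z = 5u + 7v at each vertex:
  (8, 0): z = 40
  (11, 0): z = 55
  (8, 1): z = 47

Feasible with finite optimum z* = 55 at (11, 0).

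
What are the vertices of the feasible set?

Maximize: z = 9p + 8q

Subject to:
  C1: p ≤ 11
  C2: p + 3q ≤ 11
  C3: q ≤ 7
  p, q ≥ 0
Each vertex is the intersection of two constraint boundaries that also satisfies all remaining constraints:
  p = 0 and q = 0 → (0, 0)
  p = 11 and p + 3q = 11 → (11, 0)
  p + 3q = 11 and p = 0 → (0, 3.667)

Vertices: (0, 0), (11, 0), (0, 3.667)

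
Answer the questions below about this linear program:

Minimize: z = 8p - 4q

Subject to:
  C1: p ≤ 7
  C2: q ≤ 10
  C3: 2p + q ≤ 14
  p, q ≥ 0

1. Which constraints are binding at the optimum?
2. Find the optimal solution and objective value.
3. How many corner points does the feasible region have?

1. C2, p ≥ 0
2. p = 0, q = 10, z = -40
3. 4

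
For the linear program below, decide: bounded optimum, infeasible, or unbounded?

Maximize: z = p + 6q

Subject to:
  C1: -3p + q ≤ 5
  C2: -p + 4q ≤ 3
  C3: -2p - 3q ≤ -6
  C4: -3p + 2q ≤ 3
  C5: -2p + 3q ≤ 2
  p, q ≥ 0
Feasible point: (2, 1) satisfies every constraint, so the LP is feasible.
Direction d = (1, 0): for each constraint row a, a·d ≤ 0 —
  (-3)(1) + (1)(0) = -3 ≤ 0
  (-1)(1) + (4)(0) = -1 ≤ 0
  (-2)(1) + (-3)(0) = -2 ≤ 0
  (-3)(1) + (2)(0) = -3 ≤ 0
  (-2)(1) + (3)(0) = -2 ≤ 0
and d ≥ 0, so (2, 1) + t·d stays feasible for every t ≥ 0. Along this ray z = p + 6q changes by 1 per unit t, so z → +∞.

Unbounded: there is a feasible ray along which z → +∞.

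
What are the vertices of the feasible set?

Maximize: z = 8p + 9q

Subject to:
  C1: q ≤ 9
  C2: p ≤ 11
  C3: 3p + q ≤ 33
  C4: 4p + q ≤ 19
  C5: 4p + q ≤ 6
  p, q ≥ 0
Each vertex is the intersection of two constraint boundaries that also satisfies all remaining constraints:
  p = 0 and q = 0 → (0, 0)
  4p + q = 6 and q = 0 → (1.5, 0)
  4p + q = 6 and p = 0 → (0, 6)

Vertices: (0, 0), (1.5, 0), (0, 6)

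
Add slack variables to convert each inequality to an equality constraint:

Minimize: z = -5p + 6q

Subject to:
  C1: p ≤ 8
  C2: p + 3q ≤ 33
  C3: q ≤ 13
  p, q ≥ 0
min z = -5p + 6q

s.t.
  p + s1 = 8
  p + 3q + s2 = 33
  q + s3 = 13
  p, q, s1, s2, s3 ≥ 0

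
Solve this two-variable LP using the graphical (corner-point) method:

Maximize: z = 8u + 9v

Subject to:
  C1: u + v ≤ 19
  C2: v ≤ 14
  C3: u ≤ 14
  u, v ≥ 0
u = 5, v = 14, z = 166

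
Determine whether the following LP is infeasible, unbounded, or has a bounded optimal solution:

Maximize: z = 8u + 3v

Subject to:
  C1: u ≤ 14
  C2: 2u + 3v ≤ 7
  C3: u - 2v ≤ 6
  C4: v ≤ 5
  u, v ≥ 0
The point (3.5, 0) satisfies every constraint, so the LP is feasible; the constraints give u ≤ 14 and v ≤ 5, which with u, v ≥ 0 keep the feasible region inside a bounded box. A feasible, bounded LP attains a finite optimum at a vertex.

The LP has an optimal solution: (3.5, 0) with z = 28.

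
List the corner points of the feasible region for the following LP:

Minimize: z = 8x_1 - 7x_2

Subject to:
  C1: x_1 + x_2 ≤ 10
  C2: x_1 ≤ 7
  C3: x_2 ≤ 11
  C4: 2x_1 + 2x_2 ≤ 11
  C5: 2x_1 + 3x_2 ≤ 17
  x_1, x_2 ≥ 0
Each vertex is the intersection of two constraint boundaries that also satisfies all remaining constraints:
  x_1 = 0 and x_2 = 0 → (0, 0)
  2x_1 + 2x_2 = 11 and x_2 = 0 → (5.5, 0)
  2x_1 + 2x_2 = 11 and x_1 = 0 → (0, 5.5)

Vertices: (0, 0), (5.5, 0), (0, 5.5)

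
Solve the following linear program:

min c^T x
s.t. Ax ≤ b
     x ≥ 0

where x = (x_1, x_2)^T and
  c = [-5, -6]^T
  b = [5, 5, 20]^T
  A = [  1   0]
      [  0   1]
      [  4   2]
Each vertex is the intersection of two constraint boundaries that also satisfies all remaining constraints:
  x_1 = 0 and x_2 = 0 → (0, 0)
  x_1 = 5 and 4x_1 + 2x_2 = 20 → (5, 0)
  x_2 = 5 and 4x_1 + 2x_2 = 20 → (2.5, 5)
  x_2 = 5 and x_1 = 0 → (0, 5)

Evaluating z = -5x_1 - 6x_2 at each vertex:
  (0, 0): z = 0
  (5, 0): z = -25
  (2.5, 5): z = -42.5
  (0, 5): z = -30

The minimum is at (2.5, 5) with z = -42.5.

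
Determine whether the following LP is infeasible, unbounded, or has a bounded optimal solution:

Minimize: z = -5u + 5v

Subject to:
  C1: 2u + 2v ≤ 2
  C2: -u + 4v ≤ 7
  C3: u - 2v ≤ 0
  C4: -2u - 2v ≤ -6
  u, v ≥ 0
C1 requires 2u + 2v ≤ 2, while C4 (-2u - 2v ≤ -6) is equivalent to 2u + 2v ≥ 6. Together they would need 6 ≤ 2u + 2v ≤ 2, which is impossible since 6 > 2. No point satisfies all constraints.

Infeasible: no point satisfies all constraints simultaneously.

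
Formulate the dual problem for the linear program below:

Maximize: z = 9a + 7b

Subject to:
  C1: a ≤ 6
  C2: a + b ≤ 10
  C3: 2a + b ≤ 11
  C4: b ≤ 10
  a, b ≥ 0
Minimize: z = 6y1 + 10y2 + 11y3 + 10y4

Subject to:
  C1: -y1 - y2 - 2y3 ≤ -9
  C2: -y2 - y3 - y4 ≤ -7
  y1, y2, y3, y4 ≥ 0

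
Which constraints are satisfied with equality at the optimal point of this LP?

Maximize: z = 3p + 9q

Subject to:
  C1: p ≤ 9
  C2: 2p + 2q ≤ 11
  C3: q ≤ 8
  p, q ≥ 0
Optimal: p = 0, q = 5.5
Binding: C2, p ≥ 0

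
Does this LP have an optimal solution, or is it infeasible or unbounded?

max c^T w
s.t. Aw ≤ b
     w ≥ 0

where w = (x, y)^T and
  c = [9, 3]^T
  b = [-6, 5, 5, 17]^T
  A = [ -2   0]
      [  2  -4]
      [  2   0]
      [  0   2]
One constraint requires 2x ≤ 5, while the constraint -2x ≤ -6 is equivalent to 2x ≥ 6. Together they would need 6 ≤ 2x ≤ 5, which is impossible since 6 > 5. No point satisfies all constraints.

The feasible region is empty; the LP is infeasible.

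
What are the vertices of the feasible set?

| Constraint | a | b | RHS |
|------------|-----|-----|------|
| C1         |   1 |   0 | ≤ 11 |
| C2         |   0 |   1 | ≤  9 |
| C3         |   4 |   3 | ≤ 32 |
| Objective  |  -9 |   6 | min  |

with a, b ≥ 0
Each vertex is the intersection of two constraint boundaries that also satisfies all remaining constraints:
  a = 0 and b = 0 → (0, 0)
  4a + 3b = 32 and b = 0 → (8, 0)
  b = 9 and 4a + 3b = 32 → (1.25, 9)
  b = 9 and a = 0 → (0, 9)

Vertices: (0, 0), (8, 0), (1.25, 9), (0, 9)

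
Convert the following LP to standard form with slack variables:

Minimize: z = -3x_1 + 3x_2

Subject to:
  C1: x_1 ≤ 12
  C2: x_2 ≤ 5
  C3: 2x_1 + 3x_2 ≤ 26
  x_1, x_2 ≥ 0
min z = -3x_1 + 3x_2

s.t.
  x_1 + s1 = 12
  x_2 + s2 = 5
  2x_1 + 3x_2 + s3 = 26
  x_1, x_2, s1, s2, s3 ≥ 0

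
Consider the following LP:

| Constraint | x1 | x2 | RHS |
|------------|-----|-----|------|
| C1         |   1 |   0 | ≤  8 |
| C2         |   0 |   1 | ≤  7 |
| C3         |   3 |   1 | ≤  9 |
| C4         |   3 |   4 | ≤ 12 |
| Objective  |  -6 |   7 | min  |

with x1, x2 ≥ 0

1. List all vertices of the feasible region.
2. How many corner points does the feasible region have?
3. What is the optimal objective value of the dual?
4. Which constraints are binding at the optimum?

1. (0, 0), (3, 0), (2.667, 1), (0, 3)
2. 4
3. -18 (by strong duality, equal to the primal optimum)
4. C3, x2 ≥ 0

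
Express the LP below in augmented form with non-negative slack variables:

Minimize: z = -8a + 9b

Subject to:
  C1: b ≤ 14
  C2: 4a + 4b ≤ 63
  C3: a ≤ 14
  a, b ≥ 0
min z = -8a + 9b

s.t.
  b + s1 = 14
  4a + 4b + s2 = 63
  a + s3 = 14
  a, b, s1, s2, s3 ≥ 0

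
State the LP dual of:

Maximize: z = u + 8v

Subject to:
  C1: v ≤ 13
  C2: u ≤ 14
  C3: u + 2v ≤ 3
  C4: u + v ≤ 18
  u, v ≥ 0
Minimize: z = 13y1 + 14y2 + 3y3 + 18y4

Subject to:
  C1: -y2 - y3 - y4 ≤ -1
  C2: -y1 - 2y3 - y4 ≤ -8
  y1, y2, y3, y4 ≥ 0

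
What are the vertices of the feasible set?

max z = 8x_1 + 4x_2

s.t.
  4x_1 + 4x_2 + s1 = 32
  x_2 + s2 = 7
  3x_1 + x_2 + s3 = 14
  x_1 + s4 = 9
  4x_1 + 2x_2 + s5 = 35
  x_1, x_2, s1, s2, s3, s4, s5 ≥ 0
Each vertex is the intersection of two constraint boundaries that also satisfies all remaining constraints:
  x_1 = 0 and x_2 = 0 → (0, 0)
  3x_1 + x_2 = 14 and x_2 = 0 → (4.667, 0)
  4x_1 + 4x_2 = 32 and 3x_1 + x_2 = 14 → (3, 5)
  4x_1 + 4x_2 = 32 and x_2 = 7 → (1, 7)
  x_2 = 7 and x_1 = 0 → (0, 7)

Vertices: (0, 0), (4.667, 0), (3, 5), (1, 7), (0, 7)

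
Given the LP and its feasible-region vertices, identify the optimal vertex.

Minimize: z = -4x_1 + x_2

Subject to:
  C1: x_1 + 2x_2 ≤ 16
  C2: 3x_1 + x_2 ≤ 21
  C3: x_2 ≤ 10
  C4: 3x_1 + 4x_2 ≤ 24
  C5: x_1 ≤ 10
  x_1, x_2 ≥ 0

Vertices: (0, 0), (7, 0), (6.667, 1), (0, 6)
(7, 0) with z = -28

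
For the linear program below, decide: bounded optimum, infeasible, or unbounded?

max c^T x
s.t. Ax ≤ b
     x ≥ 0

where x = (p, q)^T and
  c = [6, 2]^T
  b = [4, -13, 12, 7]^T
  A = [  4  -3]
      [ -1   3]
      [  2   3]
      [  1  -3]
One constraint requires p - 3q ≤ 7, while the constraint -p + 3q ≤ -13 is equivalent to p - 3q ≥ 13. Together they would need 13 ≤ p - 3q ≤ 7, which is impossible since 13 > 7. No point satisfies all constraints.

Infeasible: no point satisfies all constraints simultaneously.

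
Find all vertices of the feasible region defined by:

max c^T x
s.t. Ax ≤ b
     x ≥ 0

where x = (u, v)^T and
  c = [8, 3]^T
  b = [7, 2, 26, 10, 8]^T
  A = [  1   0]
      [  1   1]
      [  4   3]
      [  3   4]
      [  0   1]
Each vertex is the intersection of two constraint boundaries that also satisfies all remaining constraints:
  u = 0 and v = 0 → (0, 0)
  u + v = 2 and v = 0 → (2, 0)
  u + v = 2 and u = 0 → (0, 2)

Vertices: (0, 0), (2, 0), (0, 2)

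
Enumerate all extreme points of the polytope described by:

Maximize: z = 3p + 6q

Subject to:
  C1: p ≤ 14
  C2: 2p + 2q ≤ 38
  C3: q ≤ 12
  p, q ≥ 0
Each vertex is the intersection of two constraint boundaries that also satisfies all remaining constraints:
  p = 0 and q = 0 → (0, 0)
  p = 14 and q = 0 → (14, 0)
  p = 14 and 2p + 2q = 38 → (14, 5)
  2p + 2q = 38 and q = 12 → (7, 12)
  q = 12 and p = 0 → (0, 12)

Vertices: (0, 0), (14, 0), (14, 5), (7, 12), (0, 12)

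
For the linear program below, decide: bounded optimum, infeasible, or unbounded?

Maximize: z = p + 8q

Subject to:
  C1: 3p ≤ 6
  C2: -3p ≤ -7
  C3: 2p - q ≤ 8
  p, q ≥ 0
C1 requires 3p ≤ 6, while C2 (-3p ≤ -7) is equivalent to 3p ≥ 7. Together they would need 7 ≤ 3p ≤ 6, which is impossible since 7 > 6. No point satisfies all constraints.

Infeasible — the constraint set is empty.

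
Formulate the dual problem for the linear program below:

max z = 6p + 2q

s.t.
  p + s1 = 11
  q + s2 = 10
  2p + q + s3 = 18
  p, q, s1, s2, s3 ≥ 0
Minimize: z = 11y1 + 10y2 + 18y3

Subject to:
  C1: -y1 - 2y3 ≤ -6
  C2: -y2 - y3 ≤ -2
  y1, y2, y3 ≥ 0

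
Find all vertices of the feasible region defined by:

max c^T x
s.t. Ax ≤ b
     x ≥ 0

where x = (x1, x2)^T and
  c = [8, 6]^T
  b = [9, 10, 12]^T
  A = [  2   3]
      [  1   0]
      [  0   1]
Each vertex is the intersection of two constraint boundaries that also satisfies all remaining constraints:
  x1 = 0 and x2 = 0 → (0, 0)
  2x1 + 3x2 = 9 and x2 = 0 → (4.5, 0)
  2x1 + 3x2 = 9 and x1 = 0 → (0, 3)

Vertices: (0, 0), (4.5, 0), (0, 3)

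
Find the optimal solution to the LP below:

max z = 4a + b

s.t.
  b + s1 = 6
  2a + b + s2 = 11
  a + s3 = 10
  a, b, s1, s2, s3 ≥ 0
Each vertex is the intersection of two constraint boundaries that also satisfies all remaining constraints:
  a = 0 and b = 0 → (0, 0)
  2a + b = 11 and b = 0 → (5.5, 0)
  b = 6 and 2a + b = 11 → (2.5, 6)
  b = 6 and a = 0 → (0, 6)

Evaluating z = 4a + b at each vertex:
  (0, 0): z = 0
  (5.5, 0): z = 22
  (2.5, 6): z = 16
  (0, 6): z = 6

The maximum is at (5.5, 0) with z = 22.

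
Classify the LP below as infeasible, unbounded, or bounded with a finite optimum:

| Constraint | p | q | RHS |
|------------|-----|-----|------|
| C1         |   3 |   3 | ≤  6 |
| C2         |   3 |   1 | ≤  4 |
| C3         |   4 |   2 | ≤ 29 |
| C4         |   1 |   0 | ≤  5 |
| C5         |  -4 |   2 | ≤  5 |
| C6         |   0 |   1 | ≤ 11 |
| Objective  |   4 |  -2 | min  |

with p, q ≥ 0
The point (0, 2) satisfies every constraint, so the LP is feasible; the constraints give p ≤ 5 and q ≤ 11, which with p, q ≥ 0 keep the feasible region inside a bounded box. A feasible, bounded LP attains a finite optimum at a vertex.

Evaluating z = 4p - 2q at each vertex:
  (0, 0): z = 0
  (1.333, 0): z = 5.333
  (1, 1): z = 2
  (0, 2): z = -4

The LP has an optimal solution: (0, 2) with z = -4.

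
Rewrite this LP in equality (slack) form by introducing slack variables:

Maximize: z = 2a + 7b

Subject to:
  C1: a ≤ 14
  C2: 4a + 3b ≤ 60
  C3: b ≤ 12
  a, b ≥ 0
max z = 2a + 7b

s.t.
  a + s1 = 14
  4a + 3b + s2 = 60
  b + s3 = 12
  a, b, s1, s2, s3 ≥ 0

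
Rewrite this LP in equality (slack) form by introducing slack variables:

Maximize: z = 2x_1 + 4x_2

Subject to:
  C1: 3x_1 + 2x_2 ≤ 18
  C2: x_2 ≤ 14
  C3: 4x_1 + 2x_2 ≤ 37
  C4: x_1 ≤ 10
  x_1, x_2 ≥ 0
max z = 2x_1 + 4x_2

s.t.
  3x_1 + 2x_2 + s1 = 18
  x_2 + s2 = 14
  4x_1 + 2x_2 + s3 = 37
  x_1 + s4 = 10
  x_1, x_2, s1, s2, s3, s4 ≥ 0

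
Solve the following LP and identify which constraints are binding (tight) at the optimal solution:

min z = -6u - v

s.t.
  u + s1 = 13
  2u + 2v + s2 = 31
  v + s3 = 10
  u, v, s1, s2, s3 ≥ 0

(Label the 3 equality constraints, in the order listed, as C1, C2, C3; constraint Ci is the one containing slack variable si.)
Optimal: u = 13, v = 2.5
Slack at optimum:
  C1: slack = 0 (binding)
  C2: slack = 0 (binding)
  C3: slack = 7.5
  u ≥ 0: u = 13
  v ≥ 0: v = 2.5
Binding constraints: C1, C2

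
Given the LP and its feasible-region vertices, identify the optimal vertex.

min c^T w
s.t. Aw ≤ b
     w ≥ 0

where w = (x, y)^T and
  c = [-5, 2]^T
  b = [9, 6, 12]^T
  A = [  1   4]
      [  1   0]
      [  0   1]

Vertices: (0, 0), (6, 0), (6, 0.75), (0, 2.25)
(6, 0) with z = -30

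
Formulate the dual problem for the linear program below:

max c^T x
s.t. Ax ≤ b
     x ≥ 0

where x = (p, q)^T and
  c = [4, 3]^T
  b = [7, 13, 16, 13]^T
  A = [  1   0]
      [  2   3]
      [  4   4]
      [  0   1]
Minimize: z = 7y1 + 13y2 + 16y3 + 13y4

Subject to:
  C1: -y1 - 2y2 - 4y3 ≤ -4
  C2: -3y2 - 4y3 - y4 ≤ -3
  y1, y2, y3, y4 ≥ 0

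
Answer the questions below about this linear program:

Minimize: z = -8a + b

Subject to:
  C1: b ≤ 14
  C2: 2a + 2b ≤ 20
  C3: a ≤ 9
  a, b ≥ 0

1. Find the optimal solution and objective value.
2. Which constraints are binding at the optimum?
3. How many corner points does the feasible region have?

1. a = 9, b = 0, z = -72
2. C3, b ≥ 0
3. 4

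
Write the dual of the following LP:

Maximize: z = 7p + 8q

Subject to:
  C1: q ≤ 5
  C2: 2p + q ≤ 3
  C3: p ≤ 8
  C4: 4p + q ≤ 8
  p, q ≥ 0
Minimize: z = 5y1 + 3y2 + 8y3 + 8y4

Subject to:
  C1: -2y2 - y3 - 4y4 ≤ -7
  C2: -y1 - y2 - y4 ≤ -8
  y1, y2, y3, y4 ≥ 0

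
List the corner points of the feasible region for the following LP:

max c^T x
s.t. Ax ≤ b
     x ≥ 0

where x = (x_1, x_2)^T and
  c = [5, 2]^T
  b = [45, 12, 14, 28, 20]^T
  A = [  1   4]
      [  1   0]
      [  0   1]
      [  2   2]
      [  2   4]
Each vertex is the intersection of two constraint boundaries that also satisfies all remaining constraints:
  x_1 = 0 and x_2 = 0 → (0, 0)
  2x_1 + 4x_2 = 20 and x_2 = 0 → (10, 0)
  2x_1 + 4x_2 = 20 and x_1 = 0 → (0, 5)

Vertices: (0, 0), (10, 0), (0, 5)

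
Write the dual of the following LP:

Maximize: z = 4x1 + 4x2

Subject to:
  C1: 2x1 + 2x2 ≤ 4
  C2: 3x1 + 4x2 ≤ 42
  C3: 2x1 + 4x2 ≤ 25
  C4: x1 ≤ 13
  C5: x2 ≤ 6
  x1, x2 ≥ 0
Minimize: z = 4y1 + 42y2 + 25y3 + 13y4 + 6y5

Subject to:
  C1: -2y1 - 3y2 - 2y3 - y4 ≤ -4
  C2: -2y1 - 4y2 - 4y3 - y5 ≤ -4
  y1, y2, y3, y4, y5 ≥ 0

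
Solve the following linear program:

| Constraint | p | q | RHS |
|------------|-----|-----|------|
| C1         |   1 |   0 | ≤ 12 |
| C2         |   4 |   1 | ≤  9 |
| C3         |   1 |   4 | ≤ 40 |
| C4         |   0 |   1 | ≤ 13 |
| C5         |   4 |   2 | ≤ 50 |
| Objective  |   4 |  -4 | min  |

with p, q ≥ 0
p = 0, q = 9, z = -36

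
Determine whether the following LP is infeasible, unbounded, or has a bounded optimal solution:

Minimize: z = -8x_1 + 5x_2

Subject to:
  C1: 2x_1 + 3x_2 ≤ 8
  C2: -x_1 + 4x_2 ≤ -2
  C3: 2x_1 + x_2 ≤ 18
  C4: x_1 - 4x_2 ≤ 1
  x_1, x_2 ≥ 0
C4 requires x_1 - 4x_2 ≤ 1, while C2 (-x_1 + 4x_2 ≤ -2) is equivalent to x_1 - 4x_2 ≥ 2. Together they would need 2 ≤ x_1 - 4x_2 ≤ 1, which is impossible since 2 > 1. No point satisfies all constraints.

Infeasible — the constraint set is empty.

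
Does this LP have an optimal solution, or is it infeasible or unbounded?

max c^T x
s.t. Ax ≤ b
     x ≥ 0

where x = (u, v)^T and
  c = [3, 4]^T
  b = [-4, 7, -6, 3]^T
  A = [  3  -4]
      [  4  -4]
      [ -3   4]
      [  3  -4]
One constraint requires 3u - 4v ≤ -4, while the constraint -3u + 4v ≤ -6 is equivalent to 3u - 4v ≥ 6. Together they would need 6 ≤ 3u - 4v ≤ -4, which is impossible since 6 > -4. No point satisfies all constraints.

Infeasible — the constraint set is empty.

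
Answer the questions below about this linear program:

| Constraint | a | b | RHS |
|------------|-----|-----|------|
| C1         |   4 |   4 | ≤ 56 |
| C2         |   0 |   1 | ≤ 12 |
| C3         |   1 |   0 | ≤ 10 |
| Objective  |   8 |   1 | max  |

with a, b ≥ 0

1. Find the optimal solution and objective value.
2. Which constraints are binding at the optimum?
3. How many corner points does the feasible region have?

1. a = 10, b = 4, z = 84
2. C1, C3
3. 5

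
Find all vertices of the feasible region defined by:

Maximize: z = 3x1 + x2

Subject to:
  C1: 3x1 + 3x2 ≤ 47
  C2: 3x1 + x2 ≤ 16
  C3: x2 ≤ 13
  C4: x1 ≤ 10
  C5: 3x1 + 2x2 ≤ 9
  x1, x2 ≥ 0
Each vertex is the intersection of two constraint boundaries that also satisfies all remaining constraints:
  x1 = 0 and x2 = 0 → (0, 0)
  3x1 + 2x2 = 9 and x2 = 0 → (3, 0)
  3x1 + 2x2 = 9 and x1 = 0 → (0, 4.5)

Vertices: (0, 0), (3, 0), (0, 4.5)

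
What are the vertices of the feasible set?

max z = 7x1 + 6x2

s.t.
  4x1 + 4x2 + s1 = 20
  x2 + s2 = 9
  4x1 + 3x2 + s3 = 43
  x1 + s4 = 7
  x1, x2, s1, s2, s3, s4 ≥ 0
Each vertex is the intersection of two constraint boundaries that also satisfies all remaining constraints:
  x1 = 0 and x2 = 0 → (0, 0)
  4x1 + 4x2 = 20 and x2 = 0 → (5, 0)
  4x1 + 4x2 = 20 and x1 = 0 → (0, 5)

Vertices: (0, 0), (5, 0), (0, 5)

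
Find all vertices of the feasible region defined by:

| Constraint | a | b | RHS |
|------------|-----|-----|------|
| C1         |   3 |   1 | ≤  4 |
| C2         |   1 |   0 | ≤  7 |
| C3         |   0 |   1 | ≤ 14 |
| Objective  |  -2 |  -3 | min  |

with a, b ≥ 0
Each vertex is the intersection of two constraint boundaries that also satisfies all remaining constraints:
  a = 0 and b = 0 → (0, 0)
  3a + b = 4 and b = 0 → (1.333, 0)
  3a + b = 4 and a = 0 → (0, 4)

Vertices: (0, 0), (1.333, 0), (0, 4)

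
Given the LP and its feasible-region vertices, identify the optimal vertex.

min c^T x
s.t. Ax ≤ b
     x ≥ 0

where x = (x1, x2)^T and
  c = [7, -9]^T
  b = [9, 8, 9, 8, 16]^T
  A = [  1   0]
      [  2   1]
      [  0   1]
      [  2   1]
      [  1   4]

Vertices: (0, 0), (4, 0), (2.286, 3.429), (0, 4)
Evaluating z = 7x1 - 9x2 at each vertex:
  (0, 0): z = 0
  (4, 0): z = 28
  (2.286, 3.429): z = -14.86
  (0, 4): z = -36

The smallest value is z = -36, attained at (0, 4).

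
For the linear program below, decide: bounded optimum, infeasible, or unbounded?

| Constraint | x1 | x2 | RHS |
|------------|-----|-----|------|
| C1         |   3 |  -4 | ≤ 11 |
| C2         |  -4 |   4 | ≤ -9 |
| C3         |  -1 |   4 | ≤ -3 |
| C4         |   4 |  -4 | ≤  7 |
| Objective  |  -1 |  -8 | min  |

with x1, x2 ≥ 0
C4 requires 4x1 - 4x2 ≤ 7, while C2 (-4x1 + 4x2 ≤ -9) is equivalent to 4x1 - 4x2 ≥ 9. Together they would need 9 ≤ 4x1 - 4x2 ≤ 7, which is impossible since 9 > 7. No point satisfies all constraints.

Infeasible — the constraint set is empty.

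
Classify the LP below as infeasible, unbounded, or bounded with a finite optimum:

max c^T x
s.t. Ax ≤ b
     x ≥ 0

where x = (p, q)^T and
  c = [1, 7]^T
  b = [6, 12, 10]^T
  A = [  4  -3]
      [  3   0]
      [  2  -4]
Feasible point: (0, 0) satisfies every constraint, so the LP is feasible.
Direction d = (0, 1): for each constraint row a, a·d ≤ 0 —
  (4)(0) + (-3)(1) = -3 ≤ 0
  (3)(0) + (0)(1) = 0 ≤ 0
  (2)(0) + (-4)(1) = -4 ≤ 0
and d ≥ 0, so (0, 0) + t·d stays feasible for every t ≥ 0. Along this ray z = p + 7q changes by 7 per unit t, so z → +∞.

Unbounded — the objective can increase without bound over the feasible region.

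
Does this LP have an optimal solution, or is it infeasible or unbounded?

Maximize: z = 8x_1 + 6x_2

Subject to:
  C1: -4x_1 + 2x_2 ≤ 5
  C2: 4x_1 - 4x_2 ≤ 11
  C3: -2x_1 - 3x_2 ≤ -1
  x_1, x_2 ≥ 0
Feasible point: (0, 1) satisfies every constraint, so the LP is feasible.
Direction d = (1, 1): for each constraint row a, a·d ≤ 0 —
  (-4)(1) + (2)(1) = -2 ≤ 0
  (4)(1) + (-4)(1) = 0 ≤ 0
  (-2)(1) + (-3)(1) = -5 ≤ 0
and d ≥ 0, so (0, 1) + t·d stays feasible for every t ≥ 0. Along this ray z = 8x_1 + 6x_2 changes by 14 per unit t, so z → +∞.

Unbounded — the objective can increase without bound over the feasible region.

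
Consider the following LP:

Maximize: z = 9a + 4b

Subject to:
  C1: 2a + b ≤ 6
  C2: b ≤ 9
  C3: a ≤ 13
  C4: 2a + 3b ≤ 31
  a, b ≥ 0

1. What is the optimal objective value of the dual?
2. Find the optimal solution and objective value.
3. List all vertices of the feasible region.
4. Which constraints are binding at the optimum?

1. 27 (by strong duality, equal to the primal optimum)
2. a = 3, b = 0, z = 27
3. (0, 0), (3, 0), (0, 6)
4. C1, b ≥ 0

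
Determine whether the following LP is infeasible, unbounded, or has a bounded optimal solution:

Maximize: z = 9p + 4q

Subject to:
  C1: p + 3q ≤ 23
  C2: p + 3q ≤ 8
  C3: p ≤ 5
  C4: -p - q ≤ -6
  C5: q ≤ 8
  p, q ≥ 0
The point (5, 1) satisfies every constraint, so the LP is feasible; the constraints give p ≤ 5 and q ≤ 8, which with p, q ≥ 0 keep the feasible region inside a bounded box. A feasible, bounded LP attains a finite optimum at a vertex.

The LP has an optimal solution: (5, 1) with z = 49.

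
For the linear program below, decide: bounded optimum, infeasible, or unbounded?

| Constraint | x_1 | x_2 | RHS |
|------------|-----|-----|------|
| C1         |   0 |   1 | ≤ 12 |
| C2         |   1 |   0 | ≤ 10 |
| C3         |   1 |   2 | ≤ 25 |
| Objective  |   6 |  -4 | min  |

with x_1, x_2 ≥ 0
The point (0, 12) satisfies every constraint, so the LP is feasible; the constraints give x_1 ≤ 10 and x_2 ≤ 12, which with x_1, x_2 ≥ 0 keep the feasible region inside a bounded box. A feasible, bounded LP attains a finite optimum at a vertex.

Bounded optimum: z* = -48 at (0, 12).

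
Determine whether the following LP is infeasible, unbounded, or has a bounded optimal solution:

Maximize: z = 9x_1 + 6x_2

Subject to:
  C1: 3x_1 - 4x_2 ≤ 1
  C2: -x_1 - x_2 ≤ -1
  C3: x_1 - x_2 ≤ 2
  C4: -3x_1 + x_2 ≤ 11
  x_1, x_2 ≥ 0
Feasible point: (0, 1) satisfies every constraint, so the LP is feasible.
Direction d = (1, 1): for each constraint row a, a·d ≤ 0 —
  (3)(1) + (-4)(1) = -1 ≤ 0
  (-1)(1) + (-1)(1) = -2 ≤ 0
  (1)(1) + (-1)(1) = 0 ≤ 0
  (-3)(1) + (1)(1) = -2 ≤ 0
and d ≥ 0, so (0, 1) + t·d stays feasible for every t ≥ 0. Along this ray z = 9x_1 + 6x_2 changes by 15 per unit t, so z → +∞.

The LP is unbounded; z can be made arbitrarily large.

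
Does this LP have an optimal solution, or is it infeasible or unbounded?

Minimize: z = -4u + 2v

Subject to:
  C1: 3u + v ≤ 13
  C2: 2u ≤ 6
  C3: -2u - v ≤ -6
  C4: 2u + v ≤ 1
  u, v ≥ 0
C4 requires 2u + v ≤ 1, while C3 (-2u - v ≤ -6) is equivalent to 2u + v ≥ 6. Together they would need 6 ≤ 2u + v ≤ 1, which is impossible since 6 > 1. No point satisfies all constraints.

The feasible region is empty; the LP is infeasible.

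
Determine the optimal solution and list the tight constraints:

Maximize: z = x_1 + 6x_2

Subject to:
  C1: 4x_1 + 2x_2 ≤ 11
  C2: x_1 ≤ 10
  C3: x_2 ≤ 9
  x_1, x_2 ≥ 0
Optimal: x_1 = 0, x_2 = 5.5
Binding: C1, x_1 ≥ 0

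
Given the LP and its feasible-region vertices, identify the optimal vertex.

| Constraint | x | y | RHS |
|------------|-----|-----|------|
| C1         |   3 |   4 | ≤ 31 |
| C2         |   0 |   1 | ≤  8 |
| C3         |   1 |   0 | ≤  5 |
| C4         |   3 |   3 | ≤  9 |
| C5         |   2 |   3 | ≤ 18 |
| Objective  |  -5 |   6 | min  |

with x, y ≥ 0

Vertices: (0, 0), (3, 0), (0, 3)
Evaluating z = -5x + 6y at each vertex:
  (0, 0): z = 0
  (3, 0): z = -15
  (0, 3): z = 18

The smallest value is z = -15, attained at (3, 0).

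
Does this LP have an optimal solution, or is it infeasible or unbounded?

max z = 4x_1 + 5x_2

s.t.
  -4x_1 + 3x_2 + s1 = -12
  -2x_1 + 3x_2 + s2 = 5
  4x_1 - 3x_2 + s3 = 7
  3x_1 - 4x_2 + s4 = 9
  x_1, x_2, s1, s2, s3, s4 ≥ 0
The row 4x_1 - 3x_2 + s3 = 7 with s3 ≥ 0 requires 4x_1 - 3x_2 ≤ 7, while the row -4x_1 + 3x_2 + s1 = -12 with s1 ≥ 0 is equivalent to 4x_1 - 3x_2 ≥ 12. Together they would need 12 ≤ 4x_1 - 3x_2 ≤ 7, which is impossible since 12 > 7. No point satisfies all constraints.

Infeasible: no point satisfies all constraints simultaneously.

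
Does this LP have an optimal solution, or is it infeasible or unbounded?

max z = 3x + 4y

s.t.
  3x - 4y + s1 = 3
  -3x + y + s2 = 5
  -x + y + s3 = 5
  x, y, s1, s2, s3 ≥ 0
Feasible point: (0, 0) satisfies every constraint, so the LP is feasible.
Direction d = (1, 1): for each constraint row a, a·d ≤ 0 —
  (3)(1) + (-4)(1) = -1 ≤ 0
  (-3)(1) + (1)(1) = -2 ≤ 0
  (-1)(1) + (1)(1) = 0 ≤ 0
and d ≥ 0, so (0, 0) + t·d stays feasible for every t ≥ 0. Along this ray z = 3x + 4y changes by 7 per unit t, so z → +∞.

Unbounded — the objective can increase without bound over the feasible region.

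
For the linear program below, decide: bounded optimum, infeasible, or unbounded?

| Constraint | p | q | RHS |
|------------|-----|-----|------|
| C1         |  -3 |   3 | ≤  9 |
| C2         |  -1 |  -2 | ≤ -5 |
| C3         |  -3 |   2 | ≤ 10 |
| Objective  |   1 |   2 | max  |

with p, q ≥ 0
Feasible point: (0, 3) satisfies every constraint, so the LP is feasible.
Direction d = (1, 0): for each constraint row a, a·d ≤ 0 —
  (-3)(1) + (3)(0) = -3 ≤ 0
  (-1)(1) + (-2)(0) = -1 ≤ 0
  (-3)(1) + (2)(0) = -3 ≤ 0
and d ≥ 0, so (0, 3) + t·d stays feasible for every t ≥ 0. Along this ray z = p + 2q changes by 1 per unit t, so z → +∞.

Unbounded: there is a feasible ray along which z → +∞.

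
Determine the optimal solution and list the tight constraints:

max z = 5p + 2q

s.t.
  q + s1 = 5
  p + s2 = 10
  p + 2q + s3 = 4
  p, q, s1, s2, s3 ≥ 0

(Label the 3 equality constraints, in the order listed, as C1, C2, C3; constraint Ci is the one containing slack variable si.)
Optimal: p = 4, q = 0
Binding: C3, q ≥ 0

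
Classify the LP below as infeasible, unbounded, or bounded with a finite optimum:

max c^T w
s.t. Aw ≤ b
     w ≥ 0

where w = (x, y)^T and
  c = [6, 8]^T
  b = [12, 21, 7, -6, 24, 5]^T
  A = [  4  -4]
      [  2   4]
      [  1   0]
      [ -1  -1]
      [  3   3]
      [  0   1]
The point (5.5, 2.5) satisfies every constraint, so the LP is feasible; the constraints give x ≤ 7 and y ≤ 5, which with x, y ≥ 0 keep the feasible region inside a bounded box. A feasible, bounded LP attains a finite optimum at a vertex.

Evaluating z = 6x + 8y at each vertex:
  (4.5, 1.5): z = 39
  (5.5, 2.5): z = 53
  (1.5, 4.5): z = 45

The LP has an optimal solution: (5.5, 2.5) with z = 53.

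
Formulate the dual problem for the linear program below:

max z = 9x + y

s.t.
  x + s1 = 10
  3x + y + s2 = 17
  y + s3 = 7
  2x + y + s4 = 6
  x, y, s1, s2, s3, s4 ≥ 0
Minimize: z = 10y1 + 17y2 + 7y3 + 6y4

Subject to:
  C1: -y1 - 3y2 - 2y4 ≤ -9
  C2: -y2 - y3 - y4 ≤ -1
  y1, y2, y3, y4 ≥ 0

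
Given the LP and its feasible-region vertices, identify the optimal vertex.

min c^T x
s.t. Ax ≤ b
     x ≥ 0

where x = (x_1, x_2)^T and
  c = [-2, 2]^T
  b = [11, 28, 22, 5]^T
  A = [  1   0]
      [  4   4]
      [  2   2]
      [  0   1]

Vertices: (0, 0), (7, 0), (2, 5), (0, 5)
Evaluating z = -2x_1 + 2x_2 at each vertex:
  (0, 0): z = 0
  (7, 0): z = -14
  (2, 5): z = 6
  (0, 5): z = 10

The smallest value is z = -14, attained at (7, 0).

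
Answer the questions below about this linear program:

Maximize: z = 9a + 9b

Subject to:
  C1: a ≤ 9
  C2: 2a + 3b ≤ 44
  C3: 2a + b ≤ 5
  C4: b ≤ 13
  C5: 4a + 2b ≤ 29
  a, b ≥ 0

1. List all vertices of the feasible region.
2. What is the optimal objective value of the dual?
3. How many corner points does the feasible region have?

1. (0, 0), (2.5, 0), (0, 5)
2. 45 (by strong duality, equal to the primal optimum)
3. 3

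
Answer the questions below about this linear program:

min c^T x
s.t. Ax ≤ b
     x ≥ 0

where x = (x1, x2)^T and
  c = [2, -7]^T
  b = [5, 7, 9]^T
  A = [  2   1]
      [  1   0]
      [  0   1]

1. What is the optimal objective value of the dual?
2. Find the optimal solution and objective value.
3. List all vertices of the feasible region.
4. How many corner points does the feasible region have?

1. -35 (by strong duality, equal to the primal optimum)
2. x1 = 0, x2 = 5, z = -35
3. (0, 0), (2.5, 0), (0, 5)
4. 3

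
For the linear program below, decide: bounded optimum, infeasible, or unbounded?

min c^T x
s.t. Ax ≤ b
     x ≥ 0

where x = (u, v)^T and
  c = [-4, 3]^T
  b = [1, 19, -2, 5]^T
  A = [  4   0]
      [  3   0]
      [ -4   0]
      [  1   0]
One constraint requires 4u ≤ 1, while the constraint -4u ≤ -2 is equivalent to 4u ≥ 2. Together they would need 2 ≤ 4u ≤ 1, which is impossible since 2 > 1. No point satisfies all constraints.

Infeasible: no point satisfies all constraints simultaneously.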